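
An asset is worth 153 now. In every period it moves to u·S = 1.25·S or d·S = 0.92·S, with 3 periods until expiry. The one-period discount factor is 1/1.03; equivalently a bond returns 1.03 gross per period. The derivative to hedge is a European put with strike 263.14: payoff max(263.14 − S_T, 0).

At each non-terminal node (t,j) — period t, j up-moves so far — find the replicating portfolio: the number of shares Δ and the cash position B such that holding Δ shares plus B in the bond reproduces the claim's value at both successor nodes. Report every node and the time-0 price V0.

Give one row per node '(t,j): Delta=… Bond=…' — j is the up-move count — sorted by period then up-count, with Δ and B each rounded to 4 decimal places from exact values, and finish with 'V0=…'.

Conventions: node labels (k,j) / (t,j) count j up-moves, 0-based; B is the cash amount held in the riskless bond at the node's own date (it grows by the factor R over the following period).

(0,0): Delta=-0.9260 Bond=230.6936
(1,0): Delta=-1.0000 Bond=248.0347
(1,1): Delta=-0.8170 Bond=216.7738
(2,0): Delta=-1.0000 Bond=255.4757
(2,1): Delta=-1.0000 Bond=255.4757
(2,2): Delta=-0.5476 Bond=158.8794
V0=89.0200

Since d<R<u, set p* = (R−d)/(u−d) = 0.3333; price each node as the discounted p*-expectation of its children.
Terminal payoffs: V(3,0)=144.0007, V(3,1)=101.2660, V(3,2)=43.2025, V(3,3)=0.0000
(2,0): S=129.4992. Δ = (V_up−V_dn)/(S_up−S_dn) = (101.2660−144.0007)/(161.8740−119.1393) = -1.0000. V = [p*·101.2660 + (1−p*)·144.0007]/1.03 = 125.9765. B = V − Δ·S = 255.4757.
(2,1): S=175.9500. Δ = (V_up−V_dn)/(S_up−S_dn) = (43.2025−101.2660)/(219.9375−161.8740) = -1.0000. V = [p*·43.2025 + (1−p*)·101.2660]/1.03 = 79.5257. B = V − Δ·S = 255.4757.
(2,2): S=239.0625. Δ = (V_up−V_dn)/(S_up−S_dn) = (0.0000−43.2025)/(298.8281−219.9375) = -0.5476. V = [p*·0.0000 + (1−p*)·43.2025]/1.03 = 27.9628. B = V − Δ·S = 158.8794.
(1,0): S=140.7600. Δ = (V_up−V_dn)/(S_up−S_dn) = (79.5257−125.9765)/(175.9500−129.4992) = -1.0000. V = [p*·79.5257 + (1−p*)·125.9765]/1.03 = 107.2747. B = V − Δ·S = 248.0347.
(1,1): S=191.2500. Δ = (V_up−V_dn)/(S_up−S_dn) = (27.9628−79.5257)/(239.0625−175.9500) = -0.8170. V = [p*·27.9628 + (1−p*)·79.5257]/1.03 = 60.5224. B = V − Δ·S = 216.7738.
(0,0): S=153.0000. Δ = (V_up−V_dn)/(S_up−S_dn) = (60.5224−107.2747)/(191.2500−140.7600) = -0.9260. V = [p*·60.5224 + (1−p*)·107.2747]/1.03 = 89.0200. B = V − Δ·S = 230.6936.
Sanity check at the root: Δ(0,0)·S0 + B(0,0) reproduces V0 = 89.0200.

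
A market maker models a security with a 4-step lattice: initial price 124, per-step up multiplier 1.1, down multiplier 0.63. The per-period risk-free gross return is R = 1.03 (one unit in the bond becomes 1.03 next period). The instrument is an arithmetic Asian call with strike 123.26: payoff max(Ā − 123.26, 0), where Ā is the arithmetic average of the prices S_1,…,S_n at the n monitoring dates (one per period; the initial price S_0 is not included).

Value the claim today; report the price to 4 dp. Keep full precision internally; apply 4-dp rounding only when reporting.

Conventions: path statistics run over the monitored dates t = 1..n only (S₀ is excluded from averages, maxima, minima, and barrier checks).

With p* = (R−d)/(u−d) = 0.8511, sum probability × payoff across the paths and divide by R^4.
Enumerate all 2^4 = 16 price paths (U = up ×1.1, D = down ×0.63); each path with k up-moves has probability p*^k·(1−p*)^(4−k).
DDDD: Ā=44.4688, payoff=0.0000, prob=0.000492
UDDD: Ā=77.6439, payoff=0.0000, prob=0.002812
DUDD: Ā=63.0739, payoff=0.0000, prob=0.002812
UUDD: Ā=110.1290, payoff=0.0000, prob=0.016067
DDUD: Ā=53.8948, payoff=0.0000, prob=0.002812
UDUD: Ā=94.1020, payoff=0.0000, prob=0.016067
DUUD: Ā=79.5320, payoff=0.0000, prob=0.016067
UUUD: Ā=138.8654, payoff=15.6054, prob=0.091809
DDDU: Ā=48.1120, payoff=0.0000, prob=0.002812
UDDU: Ā=84.0050, payoff=0.0000, prob=0.016067
DUDU: Ā=69.4350, payoff=0.0000, prob=0.016067
UUDU: Ā=121.2357, payoff=0.0000, prob=0.091809
DDUU: Ā=60.2559, payoff=0.0000, prob=0.016067
UDUU: Ā=105.2087, payoff=0.0000, prob=0.091809
DUUU: Ā=90.6387, payoff=0.0000, prob=0.091809
UUUU: Ā=158.2581, payoff=34.9981, prob=0.524624
Price = Σ prob·payoff / R^4 = 19.793583 / 1.125509 = 17.5863

price = 17.5863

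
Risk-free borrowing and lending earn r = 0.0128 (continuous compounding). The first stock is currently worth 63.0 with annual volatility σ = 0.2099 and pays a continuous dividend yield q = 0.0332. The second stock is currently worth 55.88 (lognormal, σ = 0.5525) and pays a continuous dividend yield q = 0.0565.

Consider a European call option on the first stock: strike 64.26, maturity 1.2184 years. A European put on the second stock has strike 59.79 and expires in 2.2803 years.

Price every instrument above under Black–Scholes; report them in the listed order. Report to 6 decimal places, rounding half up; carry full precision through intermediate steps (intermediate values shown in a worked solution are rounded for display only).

price(the first stock call K=64.26) = 4.430850
price(the second stock put K=59.79) = 22.134519

[the first stock call K=64.26]
σ√T = 0.2099·√1.2184 = 0.231690
d₁ = (ln(S/K) + (r−q+σ²/2)T) / (σ√T) = (ln(63.0/64.26) + (0.0128−0.0332+0.2099²/2)·1.2184) / 0.231690 = (-0.019803 + 0.001985) / 0.231690 = -0.076904
d₂ = d₁ − σ√T = -0.076904 − 0.231690 = -0.308594
e^{−rT} = 0.984525
e^{−qT} = 0.960356
N(d₁) = 0.469350,  N(d₂) = 0.378815
price = S·e^{−qT}·N(d₁) − K·e^{−rT}·N(d₂) = 28.396827 − 23.965976 = 4.430850
[the second stock put K=59.79]
σ√T = 0.5525·√2.2803 = 0.834312
d₁ = (ln(S/K) + (r−q+σ²/2)T) / (σ√T) = (ln(55.88/59.79) + (0.0128−0.0565+0.5525²/2)·2.2803) / 0.834312 = (-0.067632 + 0.248389) / 0.834312 = 0.216654
d₂ = d₁ − σ√T = 0.216654 − 0.834312 = -0.617658
e^{−rT} = 0.971234
e^{−qT} = 0.879117
N(−d₁) = 0.414239,  N(−d₂) = 0.731599
price = K·e^{−rT}·N(−d₂) − S·e^{−qT}·N(−d₁) = 42.484041 − 20.349522 = 22.134519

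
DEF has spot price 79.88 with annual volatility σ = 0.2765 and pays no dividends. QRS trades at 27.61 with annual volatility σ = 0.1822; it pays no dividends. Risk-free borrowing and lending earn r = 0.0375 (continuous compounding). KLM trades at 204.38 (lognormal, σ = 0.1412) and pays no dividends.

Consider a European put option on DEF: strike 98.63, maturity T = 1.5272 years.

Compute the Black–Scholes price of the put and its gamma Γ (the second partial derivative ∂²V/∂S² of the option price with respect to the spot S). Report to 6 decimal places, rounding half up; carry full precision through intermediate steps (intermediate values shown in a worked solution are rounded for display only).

σ√T = 0.2765·√1.5272 = 0.341699
d₁ = (ln(S/K) + (r+σ²/2)T) / (σ√T) = (ln(79.88/98.63) + (0.0375+0.2765²/2)·1.5272) / 0.341699 = (-0.210850 + 0.115649) / 0.341699 = -0.278611
d₂ = d₁ − σ√T = -0.278611 − 0.341699 = -0.620310
e^{−rT} = 0.944339
N(−d₁) = 0.609728,  N(−d₂) = 0.732473
Put price V = K·e^{−rT}·N(−d₂) − S·N(−d₁) = 68.222658 − 48.705103 = 19.517555
φ(d₁) = (1/√(2π))·e^{−d₁²/2} = 0.383755
Γ = φ(d₁) / (S·σ·√T) = 0.014060

price = 19.517555
Γ = 0.014060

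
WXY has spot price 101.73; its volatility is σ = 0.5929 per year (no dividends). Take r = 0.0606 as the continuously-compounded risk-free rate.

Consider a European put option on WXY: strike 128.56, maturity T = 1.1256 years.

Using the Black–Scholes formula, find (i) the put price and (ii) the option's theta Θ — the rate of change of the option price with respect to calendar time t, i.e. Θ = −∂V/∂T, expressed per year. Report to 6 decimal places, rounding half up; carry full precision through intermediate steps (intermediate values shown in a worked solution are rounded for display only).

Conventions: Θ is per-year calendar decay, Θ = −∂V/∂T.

σ√T = 0.5929·√1.1256 = 0.629033
d₁ = (ln(S/K) + (r+σ²/2)T) / (σ√T) = (ln(101.73/128.56) + (0.0606+0.5929²/2)·1.1256) / 0.629033 = (-0.234073 + 0.266053) / 0.629033 = 0.050839
d₂ = d₁ − σ√T = 0.050839 − 0.629033 = -0.578194
e^{−rT} = 0.934063
N(−d₁) = 0.479727,  N(−d₂) = 0.718434
Put price V = K·e^{−rT}·N(−d₂) − S·N(−d₁) = 86.271761 − 48.802632 = 37.469129
φ(d₁) = (1/√(2π))·e^{−d₁²/2} = 0.398427
Θ = −S·φ(d₁)·σ/(2√T) + r·K·e^{−rT}·N(−d₂) = −11.325498 + 5.228069 = -6.097429

price = 37.469129
Θ = -6.097429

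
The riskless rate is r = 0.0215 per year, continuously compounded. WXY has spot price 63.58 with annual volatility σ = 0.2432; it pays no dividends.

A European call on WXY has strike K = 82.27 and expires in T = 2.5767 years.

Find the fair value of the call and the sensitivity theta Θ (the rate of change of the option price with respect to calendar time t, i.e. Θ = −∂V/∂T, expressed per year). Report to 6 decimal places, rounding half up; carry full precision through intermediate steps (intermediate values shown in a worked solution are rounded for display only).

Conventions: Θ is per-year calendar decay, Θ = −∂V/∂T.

price = 5.227735
Θ = -2.221725

σ√T = 0.2432·√2.5767 = 0.390387
d₁ = (ln(S/K) + (r+σ²/2)T) / (σ√T) = (ln(63.58/82.27) + (0.0215+0.2432²/2)·2.5767) / 0.390387 = (-0.257708 + 0.131600) / 0.390387 = -0.323032
d₂ = d₁ − σ√T = -0.323032 − 0.390387 = -0.713419
e^{−rT} = 0.946108
N(d₁) = 0.373336,  N(d₂) = 0.237793
Call price V = S·N(d₁) − K·e^{−rT}·N(d₂) = 23.736676 − 18.508941 = 5.227735
φ(d₁) = (1/√(2π))·e^{−d₁²/2} = 0.378661
Θ = −S·φ(d₁)·σ/(2√T) − r·K·e^{−rT}·N(d₂) = −1.823782 − 0.397942 = -2.221725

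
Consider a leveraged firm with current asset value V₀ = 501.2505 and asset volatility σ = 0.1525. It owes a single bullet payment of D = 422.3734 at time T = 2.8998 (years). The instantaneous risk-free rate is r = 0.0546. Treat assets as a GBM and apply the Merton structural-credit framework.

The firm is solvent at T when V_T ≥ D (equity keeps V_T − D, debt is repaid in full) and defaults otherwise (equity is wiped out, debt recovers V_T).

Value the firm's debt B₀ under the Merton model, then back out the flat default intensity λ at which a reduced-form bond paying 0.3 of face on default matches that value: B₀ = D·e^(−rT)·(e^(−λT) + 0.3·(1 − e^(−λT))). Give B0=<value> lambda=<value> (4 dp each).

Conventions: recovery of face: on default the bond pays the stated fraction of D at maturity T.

B0=355.1892 lambda=0.0074

Work the structural quantities from V₀ = 501.2505 against face 422.3734:
d₁ = [ln(V₀/D) + (r + σ²/2)T] / (σ√T)
   = [ln(501.2505/422.3734) + (0.0546 + 0.5·0.1525²)·2.8998] / (0.1525·√2.8998)
   = [0.171216 + 0.192048] / 0.259689 = 1.398844
d₂ = d₁ − σ√T = 1.398844 − 0.259689 = 1.139154
N(d₁) = 0.919070,  N(d₂) = 0.872681,  e^(−rT) = 0.853569
E₀ = V₀·N(d₁) − D·e^(−rT)·N(d₂)
   = 501.2505·0.919070 − 422.3734·0.853569·0.872681 = 146.061340
B₀ = V₀ − E₀ = 501.2505 − 146.061340 = 355.189160
e^(−λT) = (B₀·e^(rT)/D − 0.3)/(1 − 0.3) = (355.1892·1.171552/422.3734 − 0.3)/0.7 = 0.97885790
λ = −ln(0.97885790)/2.8998 = 0.007369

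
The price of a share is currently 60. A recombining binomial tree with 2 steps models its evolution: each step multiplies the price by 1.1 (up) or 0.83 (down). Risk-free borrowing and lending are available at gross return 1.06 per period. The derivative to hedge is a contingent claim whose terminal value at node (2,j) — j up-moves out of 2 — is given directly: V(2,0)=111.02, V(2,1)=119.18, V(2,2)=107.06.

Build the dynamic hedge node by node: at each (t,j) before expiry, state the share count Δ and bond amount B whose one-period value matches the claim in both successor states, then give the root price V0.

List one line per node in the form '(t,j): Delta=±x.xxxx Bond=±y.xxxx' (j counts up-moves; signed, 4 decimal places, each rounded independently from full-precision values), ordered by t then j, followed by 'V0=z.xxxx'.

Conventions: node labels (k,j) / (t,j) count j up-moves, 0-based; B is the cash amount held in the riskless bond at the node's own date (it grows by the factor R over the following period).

(0,0): Delta=-0.5308 Bond=129.9333
(1,0): Delta=0.6069 Bond=81.0713
(1,1): Delta=-0.6801 Bond=147.5828
V0=98.0830

Since d<R<u, set p* = (R−d)/(u−d) = 0.8519; price each node as the discounted p*-expectation of its children.
Payoffs at expiry: V(2,0)=111.0200, V(2,1)=119.1800, V(2,2)=107.0600
(1,0): S=49.8000. Δ = (V_up−V_dn)/(S_up−S_dn) = (119.1800−111.0200)/(54.7800−41.3340) = 0.6069. V = [p*·119.1800 + (1−p*)·111.0200]/1.06 = 111.2935. B = V − Δ·S = 81.0713.
(1,1): S=66.0000. Δ = (V_up−V_dn)/(S_up−S_dn) = (107.0600−119.1800)/(72.6000−54.7800) = -0.6801. V = [p*·107.0600 + (1−p*)·119.1800]/1.06 = 102.6939. B = V − Δ·S = 147.5828.
(0,0): S=60.0000. Δ = (V_up−V_dn)/(S_up−S_dn) = (102.6939−111.2935)/(66.0000−49.8000) = -0.5308. V = [p*·102.6939 + (1−p*)·111.2935]/1.06 = 98.0830. B = V − Δ·S = 129.9333.
Sanity check at the root: Δ(0,0)·S0 + B(0,0) reproduces V0 = 98.0830.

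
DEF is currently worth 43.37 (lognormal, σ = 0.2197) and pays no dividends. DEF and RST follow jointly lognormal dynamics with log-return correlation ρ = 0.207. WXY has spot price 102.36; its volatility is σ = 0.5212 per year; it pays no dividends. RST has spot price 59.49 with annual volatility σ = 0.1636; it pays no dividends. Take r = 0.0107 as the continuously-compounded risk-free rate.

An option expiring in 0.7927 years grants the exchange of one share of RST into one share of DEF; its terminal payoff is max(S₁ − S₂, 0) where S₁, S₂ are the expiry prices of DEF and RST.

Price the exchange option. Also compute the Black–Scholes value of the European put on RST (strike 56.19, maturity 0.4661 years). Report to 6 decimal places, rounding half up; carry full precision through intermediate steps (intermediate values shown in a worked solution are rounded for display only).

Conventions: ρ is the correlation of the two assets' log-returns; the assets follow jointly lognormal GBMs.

exchange price = 0.364599
price(RST put K=56.19) = 1.166123

σ_eff = √(σ₁² + σ₂² − 2ρσ₁σ₂) = √(0.2197² + 0.1636² − 2·0.207·0.2197·0.1636) = 0.245260
d₁ = (ln(S₁/S₂) + (q₂ − q₁ + σ_eff²/2)T) / (σ_eff√T) = (ln(43.37/59.49) + (0.0 − 0.0 + 0.030076)·0.7927) / 0.218364 = -1.338124
d₂ = d₁ − σ_eff√T = -1.338124 − 0.218364 = -1.556489
N(d₁) = 0.090428,  N(d₂) = 0.059796
V = S₁·e^{−q₁T}·N(d₁) − S₂·e^{−q₂T}·N(d₂) = 3.921861 − 3.557262 = 0.364599
[vanilla: RST put K=56.19]
σ√T = 0.1636·√0.4661 = 0.111692
d₁ = (ln(S/K) + (r+σ²/2)T) / (σ√T) = (ln(59.49/56.19) + (0.0107+0.1636²/2)·0.4661) / 0.111692 = (0.057069 + 0.011225) / 0.111692 = 0.611451
d₂ = d₁ − σ√T = 0.611451 − 0.111692 = 0.499758
e^{−rT} = 0.995025
N(−d₁) = 0.270451,  N(−d₂) = 0.308623
price = K·e^{−rT}·N(−d₂) − S·N(−d₁) = 17.255231 − 16.089108 = 1.166123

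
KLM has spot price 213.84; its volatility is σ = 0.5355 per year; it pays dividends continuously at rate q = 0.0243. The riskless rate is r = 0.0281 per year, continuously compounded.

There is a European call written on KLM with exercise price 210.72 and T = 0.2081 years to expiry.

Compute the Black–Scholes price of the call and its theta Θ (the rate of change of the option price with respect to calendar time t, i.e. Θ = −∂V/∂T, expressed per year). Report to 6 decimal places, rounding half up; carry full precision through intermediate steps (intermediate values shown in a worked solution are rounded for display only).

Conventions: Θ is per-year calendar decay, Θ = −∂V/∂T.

price = 22.200375
Θ = -48.808836

σ√T = 0.5355·√0.2081 = 0.244284
d₁ = (ln(S/K) + (r−q+σ²/2)T) / (σ√T) = (ln(213.84/210.72) + (0.0281−0.0243+0.5355²/2)·0.2081) / 0.244284 = (0.014698 + 0.030628) / 0.244284 = 0.185546
d₂ = d₁ − σ√T = 0.185546 − 0.244284 = -0.058738
e^{−rT} = 0.994169
e^{−qT} = 0.994956
N(d₁) = 0.573600,  N(d₂) = 0.476580
Call price V = S·e^{−qT}·N(d₁) − K·e^{−rT}·N(d₂) = 122.039857 − 99.839481 = 22.200375
φ(d₁) = (1/√(2π))·e^{−d₁²/2} = 0.392134
Θ = −S·e^{−qT}·φ(d₁)·σ/(2√T) + q·S·e^{−qT}·N(d₁) − r·K·e^{−rT}·N(d₂) = −48.968915 + 2.965569 − 2.805489 = -48.808836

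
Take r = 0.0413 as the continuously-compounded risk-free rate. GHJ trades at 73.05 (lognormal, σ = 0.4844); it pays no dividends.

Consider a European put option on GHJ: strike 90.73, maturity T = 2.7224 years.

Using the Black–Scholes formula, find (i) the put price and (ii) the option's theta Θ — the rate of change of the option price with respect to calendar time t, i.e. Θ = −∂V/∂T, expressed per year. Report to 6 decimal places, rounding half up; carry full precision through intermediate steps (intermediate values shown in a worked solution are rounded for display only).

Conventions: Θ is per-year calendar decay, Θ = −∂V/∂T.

price = 28.142332
Θ = -1.775019

σ√T = 0.4844·√2.7224 = 0.799245
d₁ = (ln(S/K) + (r+σ²/2)T) / (σ√T) = (ln(73.05/90.73) + (0.0413+0.4844²/2)·2.7224) / 0.799245 = (-0.216744 + 0.431832) / 0.799245 = 0.269114
d₂ = d₁ − σ√T = 0.269114 − 0.799245 = -0.530132
e^{−rT} = 0.893655
N(−d₁) = 0.393921,  N(−d₂) = 0.701990
Put price V = K·e^{−rT}·N(−d₂) − S·N(−d₁) = 56.918272 − 28.775940 = 28.142332
φ(d₁) = (1/√(2π))·e^{−d₁²/2} = 0.384755
Θ = −S·φ(d₁)·σ/(2√T) + r·K·e^{−rT}·N(−d₂) = −4.125743 + 2.350725 = -1.775019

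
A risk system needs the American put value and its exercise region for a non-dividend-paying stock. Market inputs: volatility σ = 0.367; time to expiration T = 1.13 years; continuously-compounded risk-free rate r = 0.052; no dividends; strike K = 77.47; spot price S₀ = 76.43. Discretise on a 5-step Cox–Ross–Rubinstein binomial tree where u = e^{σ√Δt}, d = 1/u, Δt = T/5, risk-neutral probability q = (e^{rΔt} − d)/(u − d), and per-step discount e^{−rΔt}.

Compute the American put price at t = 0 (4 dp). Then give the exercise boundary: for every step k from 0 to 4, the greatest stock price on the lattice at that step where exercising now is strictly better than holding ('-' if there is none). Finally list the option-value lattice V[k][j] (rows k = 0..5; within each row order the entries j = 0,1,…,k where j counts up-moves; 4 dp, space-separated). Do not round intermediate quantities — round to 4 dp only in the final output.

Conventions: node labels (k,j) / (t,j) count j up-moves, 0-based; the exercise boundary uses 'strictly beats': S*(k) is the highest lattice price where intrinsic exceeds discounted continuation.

price = 10.8912
boundary = - - 53.9165 45.2845 53.9165
tree:
10.8912
16.3462 5.4807
23.5535 9.2449 1.6981
32.1855 15.1080 3.3703 0.0000
39.4354 23.5535 6.6892 0.0000 0.0000
45.5247 32.1855 13.2763 0.0000 0.0000 0.0000

Δt=0.22600, u=1.19061, d=0.83990, q=0.49020, disc=e^(-rΔt)=0.98832
k=5 terminal: V=max(K-S,0) → 45.5247 32.1855 13.2763 0.0000 0.0000 0.0000
k=4: j=0 S=38.0346 intr=39.4354 cont=38.5303 V=39.4354[EX]; j=1 S=53.9165 intr=23.5535 cont=22.6484 V=23.5535[EX]; j=2 S=76.4300 intr=1.0400 cont=6.6892 V=6.6892[hold]; j=3 S=108.3444 intr=0.0000 cont=0.0000 V=0.0000[hold]; j=4 S=153.5851 intr=0.0000 cont=0.0000 V=0.0000[hold]  S*(4)=53.9165
k=3: j=0 S=45.2845 intr=32.1855 cont=31.2804 V=32.1855[EX]; j=1 S=64.1937 intr=13.2763 cont=15.1080 V=15.1080[hold]; j=2 S=90.9987 intr=0.0000 cont=3.3703 V=3.3703[hold]; j=3 S=128.9964 intr=0.0000 cont=0.0000 V=0.0000[hold]  S*(3)=45.2845
k=2: j=0 S=53.9165 intr=23.5535 cont=23.5359 V=23.5535[EX]; j=1 S=76.4300 intr=1.0400 cont=9.2449 V=9.2449[hold]; j=2 S=108.3444 intr=0.0000 cont=1.6981 V=1.6981[hold]  S*(2)=53.9165
k=1: j=0 S=64.1937 intr=13.2763 cont=16.3462 V=16.3462[hold]; j=1 S=90.9987 intr=0.0000 cont=5.4807 V=5.4807[hold]  S*(1)=-
k=0: j=0 S=76.4300 intr=1.0400 cont=10.8912 V=10.8912[hold]  S*(0)=-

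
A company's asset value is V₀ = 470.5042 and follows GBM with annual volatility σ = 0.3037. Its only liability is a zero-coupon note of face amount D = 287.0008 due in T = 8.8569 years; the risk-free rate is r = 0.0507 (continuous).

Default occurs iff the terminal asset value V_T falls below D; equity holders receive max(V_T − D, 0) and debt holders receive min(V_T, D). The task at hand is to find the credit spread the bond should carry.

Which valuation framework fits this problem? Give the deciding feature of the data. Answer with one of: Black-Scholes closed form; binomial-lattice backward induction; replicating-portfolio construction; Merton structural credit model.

framework: Merton structural credit model

Key observation: the asked-for credit quantity lives on the firm's capital structure — asset value, asset volatility, debt face 287.0008 — which is the structural model's domain.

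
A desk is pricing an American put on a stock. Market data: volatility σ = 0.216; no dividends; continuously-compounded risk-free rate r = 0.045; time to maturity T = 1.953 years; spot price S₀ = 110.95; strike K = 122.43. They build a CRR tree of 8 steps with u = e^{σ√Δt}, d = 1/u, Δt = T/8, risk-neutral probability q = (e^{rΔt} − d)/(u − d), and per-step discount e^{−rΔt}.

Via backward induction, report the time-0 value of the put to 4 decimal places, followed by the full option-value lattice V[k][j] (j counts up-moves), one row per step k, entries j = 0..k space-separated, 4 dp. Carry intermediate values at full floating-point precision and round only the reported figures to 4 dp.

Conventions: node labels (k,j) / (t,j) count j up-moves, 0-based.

price = 16.2783
tree:
16.2783
23.4705 10.1135
32.8051 15.5186 5.4360
41.8775 23.0139 9.0636 2.2681
50.0315 32.8051 14.6394 4.2096 0.5593
57.3601 41.8775 22.7110 7.6444 1.1905 0.0000
63.9468 50.0315 32.8051 13.4705 2.5339 0.0000 0.0000
69.8668 57.3601 41.8775 22.7110 5.3934 0.0000 0.0000 0.0000
75.1876 63.9468 50.0315 32.8051 11.4800 0.0000 0.0000 0.0000 0.0000

Δt=0.24413, u=1.11263, d=0.89877, q=0.52500, disc=e^(-rΔt)=0.98907
k=8 terminal: V=max(K-S,0) → 75.1876 63.9468 50.0315 32.8051 11.4800 0.0000 0.0000 0.0000 0.0000
k=7: j=0 S=52.5632 intr=69.8668 cont=68.5292 V=69.8668[EX]; j=1 S=65.0699 intr=57.3601 cont=56.0225 V=57.3601[EX]; j=2 S=80.5525 intr=41.8775 cont=40.5399 V=41.8775[EX]; j=3 S=99.7190 intr=22.7110 cont=21.3734 V=22.7110[EX]; j=4 S=123.4459 intr=0.0000 cont=5.3934 V=5.3934[hold]; j=5 S=152.8184 intr=0.0000 cont=0.0000 V=0.0000[hold]; j=6 S=189.1796 intr=0.0000 cont=0.0000 V=0.0000[hold]; j=7 S=234.1926 intr=0.0000 cont=0.0000 V=0.0000[hold]
k=6: j=0 S=58.4832 intr=63.9468 cont=62.6092 V=63.9468[EX]; j=1 S=72.3985 intr=50.0315 cont=48.6939 V=50.0315[EX]; j=2 S=89.6249 intr=32.8051 cont=31.4675 V=32.8051[EX]; j=3 S=110.9500 intr=11.4800 cont=13.4705 V=13.4705[hold]; j=4 S=137.3492 intr=0.0000 cont=2.5339 V=2.5339[hold]; j=5 S=170.0298 intr=0.0000 cont=0.0000 V=0.0000[hold]; j=6 S=210.4863 intr=0.0000 cont=0.0000 V=0.0000[hold]
k=5: j=0 S=65.0699 intr=57.3601 cont=56.0225 V=57.3601[EX]; j=1 S=80.5525 intr=41.8775 cont=40.5399 V=41.8775[EX]; j=2 S=99.7190 intr=22.7110 cont=22.4070 V=22.7110[EX]; j=3 S=123.4459 intr=0.0000 cont=7.6444 V=7.6444[hold]; j=4 S=152.8184 intr=0.0000 cont=1.1905 V=1.1905[hold]; j=5 S=189.1796 intr=0.0000 cont=0.0000 V=0.0000[hold]
k=4: j=0 S=72.3985 intr=50.0315 cont=48.6939 V=50.0315[EX]; j=1 S=89.6249 intr=32.8051 cont=31.4675 V=32.8051[EX]; j=2 S=110.9500 intr=11.4800 cont=14.6394 V=14.6394[hold]; j=3 S=137.3492 intr=0.0000 cont=4.2096 V=4.2096[hold]; j=4 S=170.0298 intr=0.0000 cont=0.5593 V=0.5593[hold]
k=3: j=0 S=80.5525 intr=41.8775 cont=40.5399 V=41.8775[EX]; j=1 S=99.7190 intr=22.7110 cont=23.0139 V=23.0139[hold]; j=2 S=123.4459 intr=0.0000 cont=9.0636 V=9.0636[hold]; j=3 S=152.8184 intr=0.0000 cont=2.2681 V=2.2681[hold]
k=2: j=0 S=89.6249 intr=32.8051 cont=31.6248 V=32.8051[EX]; j=1 S=110.9500 intr=11.4800 cont=15.5186 V=15.5186[hold]; j=2 S=137.3492 intr=0.0000 cont=5.4360 V=5.4360[hold]
k=1: j=0 S=99.7190 intr=22.7110 cont=23.4705 V=23.4705[hold]; j=1 S=123.4459 intr=0.0000 cont=10.1135 V=10.1135[hold]
k=0: j=0 S=110.9500 intr=11.4800 cont=16.2783 V=16.2783[hold]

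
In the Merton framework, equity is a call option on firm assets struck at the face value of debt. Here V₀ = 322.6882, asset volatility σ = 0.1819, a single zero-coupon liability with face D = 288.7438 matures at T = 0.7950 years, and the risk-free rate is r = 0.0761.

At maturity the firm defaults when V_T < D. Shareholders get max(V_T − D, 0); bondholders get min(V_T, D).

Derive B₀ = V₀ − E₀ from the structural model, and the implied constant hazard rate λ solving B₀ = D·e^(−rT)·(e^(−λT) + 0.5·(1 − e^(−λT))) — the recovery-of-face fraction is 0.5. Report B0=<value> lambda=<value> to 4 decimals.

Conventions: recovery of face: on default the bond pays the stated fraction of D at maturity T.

B0=268.2238 lambda=0.0335

Apply the equity-as-call identities (strike 288.7438, horizon 0.7950 years):
d₁ = [ln(V₀/D) + (r + σ²/2)T] / (σ√T)
   = [ln(322.6882/288.7438) + (0.0761 + 0.5·0.1819²)·0.7950] / (0.1819·√0.7950)
   = [0.111147 + 0.073652] / 0.162187 = 1.139416
d₂ = d₁ − σ√T = 1.139416 − 0.162187 = 0.977229
N(d₁) = 0.872735,  N(d₂) = 0.835772,  e^(−rT) = 0.941294
E₀ = V₀·N(d₁) − D·e^(−rT)·N(d₂)
   = 322.6882·0.872735 − 288.7438·0.941294·0.835772 = 54.464439
B₀ = V₀ − E₀ = 322.6882 − 54.464439 = 268.223761
e^(−λT) = (B₀·e^(rT)/D − 0.5)/(1 − 0.5) = (268.2238·1.062367/288.7438 − 0.5)/0.5 = 0.97373680
λ = −ln(0.97373680)/0.7950 = 0.033477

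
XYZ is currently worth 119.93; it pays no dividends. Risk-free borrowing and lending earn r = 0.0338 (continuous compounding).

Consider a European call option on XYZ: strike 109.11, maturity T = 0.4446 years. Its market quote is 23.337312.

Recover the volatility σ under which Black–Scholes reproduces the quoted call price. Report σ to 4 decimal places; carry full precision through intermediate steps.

At σ = 0.5446 the Black–Scholes value reproduces the quote:
σ√T = 0.5446·√0.4446 = 0.363130
d₁ = (ln(S/K) + (r+σ²/2)T) / (σ√T) = (ln(119.93/109.11) + (0.0338+0.5446²/2)·0.4446) / 0.363130 = (0.094552 + 0.080959) / 0.363130 = 0.483328
d₂ = d₁ − σ√T = 0.483328 − 0.363130 = 0.120198
e^{−rT} = 0.985085
N(d₁) = 0.685569,  N(d₂) = 0.547837
V = S·N(d₁) − K·e^{−rT}·N(d₂) = 82.220233 − 58.882920 = 23.337312 (the observed quote) — the price is monotone increasing in volatility, hence this σ is the only solution

sigma = 0.5446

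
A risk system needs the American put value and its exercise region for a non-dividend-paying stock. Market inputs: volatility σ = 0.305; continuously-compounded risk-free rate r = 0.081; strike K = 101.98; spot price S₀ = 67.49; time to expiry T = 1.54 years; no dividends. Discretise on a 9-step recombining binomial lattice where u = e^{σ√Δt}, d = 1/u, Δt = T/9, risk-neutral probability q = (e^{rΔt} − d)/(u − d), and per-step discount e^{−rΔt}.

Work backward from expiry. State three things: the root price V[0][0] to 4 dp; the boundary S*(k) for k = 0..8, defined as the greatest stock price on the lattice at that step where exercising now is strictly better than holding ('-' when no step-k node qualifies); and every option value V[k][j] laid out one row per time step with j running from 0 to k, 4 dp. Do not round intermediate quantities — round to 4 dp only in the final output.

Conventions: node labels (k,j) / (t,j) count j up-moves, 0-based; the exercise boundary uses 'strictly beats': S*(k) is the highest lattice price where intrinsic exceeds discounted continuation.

price = 34.4900
boundary = 67.4900 76.5653 67.4900 76.5653 67.4900 76.5653 67.4900 76.5653 86.8610
tree:
34.4900
42.4896 25.4147
49.5411 34.4900 17.5495
55.7567 42.4896 25.4147 10.8629
61.2356 49.5411 34.4900 16.9296 5.6341
66.0650 55.7567 42.4896 25.4147 9.6626 2.1199
70.3220 61.2356 49.5411 34.4900 16.0383 4.1205 0.3565
74.0745 66.0650 55.7567 42.4896 25.4147 7.9369 0.7589 0.0000
77.3821 70.3220 61.2356 49.5411 34.4900 15.1190 1.6155 0.0000 0.0000
80.2977 74.0745 66.0650 55.7567 42.4896 25.4147 3.4388 0.0000 0.0000 0.0000

Δt=0.17111, u=1.13447, d=0.88147, q=0.52366, disc=e^(-rΔt)=0.98624
k=9 terminal: V=max(K-S,0) → 80.2977 74.0745 66.0650 55.7567 42.4896 25.4147 3.4388 0.0000 0.0000 0.0000
k=8: j=0 S=24.5979 intr=77.3821 cont=75.9785 V=77.3821[EX]; j=1 S=31.6580 intr=70.3220 cont=68.9184 V=70.3220[EX]; j=2 S=40.7444 intr=61.2356 cont=59.8319 V=61.2356[EX]; j=3 S=52.4389 intr=49.5411 cont=48.1374 V=49.5411[EX]; j=4 S=67.4900 intr=34.4900 cont=33.0863 V=34.4900[EX]; j=5 S=86.8610 intr=15.1190 cont=13.7153 V=15.1190[EX]; j=6 S=111.7919 intr=0.0000 cont=1.6155 V=1.6155[hold]; j=7 S=143.8785 intr=0.0000 cont=0.0000 V=0.0000[hold]; j=8 S=185.1747 intr=0.0000 cont=0.0000 V=0.0000[hold]  S*(8)=86.8610
k=7: j=0 S=27.9055 intr=74.0745 cont=72.6708 V=74.0745[EX]; j=1 S=35.9150 intr=66.0650 cont=64.6613 V=66.0650[EX]; j=2 S=46.2233 intr=55.7567 cont=54.3530 V=55.7567[EX]; j=3 S=59.4904 intr=42.4896 cont=41.0859 V=42.4896[EX]; j=4 S=76.5653 intr=25.4147 cont=24.0110 V=25.4147[EX]; j=5 S=98.5412 intr=3.4388 cont=7.9369 V=7.9369[hold]; j=6 S=126.8245 intr=0.0000 cont=0.7589 V=0.7589[hold]; j=7 S=163.2258 intr=0.0000 cont=0.0000 V=0.0000[hold]  S*(7)=76.5653
k=6: j=0 S=31.6580 intr=70.3220 cont=68.9184 V=70.3220[EX]; j=1 S=40.7444 intr=61.2356 cont=59.8319 V=61.2356[EX]; j=2 S=52.4389 intr=49.5411 cont=48.1374 V=49.5411[EX]; j=3 S=67.4900 intr=34.4900 cont=33.0863 V=34.4900[EX]; j=4 S=86.8610 intr=15.1190 cont=16.0383 V=16.0383[hold]; j=5 S=111.7919 intr=0.0000 cont=4.1205 V=4.1205[hold]; j=6 S=143.8785 intr=0.0000 cont=0.3565 V=0.3565[hold]  S*(6)=67.4900
k=5: j=0 S=35.9150 intr=66.0650 cont=64.6613 V=66.0650[EX]; j=1 S=46.2233 intr=55.7567 cont=54.3530 V=55.7567[EX]; j=2 S=59.4904 intr=42.4896 cont=41.0859 V=42.4896[EX]; j=3 S=76.5653 intr=25.4147 cont=24.4858 V=25.4147[EX]; j=4 S=98.5412 intr=3.4388 cont=9.6626 V=9.6626[hold]; j=5 S=126.8245 intr=0.0000 cont=2.1199 V=2.1199[hold]  S*(5)=76.5653
k=4: j=0 S=40.7444 intr=61.2356 cont=59.8319 V=61.2356[EX]; j=1 S=52.4389 intr=49.5411 cont=48.1374 V=49.5411[EX]; j=2 S=67.4900 intr=34.4900 cont=33.0863 V=34.4900[EX]; j=3 S=86.8610 intr=15.1190 cont=16.9296 V=16.9296[hold]; j=4 S=111.7919 intr=0.0000 cont=5.6341 V=5.6341[hold]  S*(4)=67.4900
k=3: j=0 S=46.2233 intr=55.7567 cont=54.3530 V=55.7567[EX]; j=1 S=59.4904 intr=42.4896 cont=41.0859 V=42.4896[EX]; j=2 S=76.5653 intr=25.4147 cont=24.9461 V=25.4147[EX]; j=3 S=98.5412 intr=3.4388 cont=10.8629 V=10.8629[hold]  S*(3)=76.5653
k=2: j=0 S=52.4389 intr=49.5411 cont=48.1374 V=49.5411[EX]; j=1 S=67.4900 intr=34.4900 cont=33.0863 V=34.4900[EX]; j=2 S=86.8610 intr=15.1190 cont=17.5495 V=17.5495[hold]  S*(2)=67.4900
k=1: j=0 S=59.4904 intr=42.4896 cont=41.0859 V=42.4896[EX]; j=1 S=76.5653 intr=25.4147 cont=25.2662 V=25.4147[EX]  S*(1)=76.5653
k=0: j=0 S=67.4900 intr=34.4900 cont=33.0863 V=34.4900[EX]  S*(0)=67.4900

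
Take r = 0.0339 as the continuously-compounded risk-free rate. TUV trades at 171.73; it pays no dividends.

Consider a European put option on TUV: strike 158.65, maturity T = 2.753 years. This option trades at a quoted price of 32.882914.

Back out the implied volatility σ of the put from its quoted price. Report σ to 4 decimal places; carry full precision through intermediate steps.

sigma = 0.4426

At σ = 0.4426 the Black–Scholes value reproduces the quote:
σ√T = 0.4426·√2.753 = 0.734369
d₁ = (ln(S/K) + (r+σ²/2)T) / (σ√T) = (ln(171.73/158.65) + (0.0339+0.4426²/2)·2.753) / 0.734369 = (0.079223 + 0.362976) / 0.734369 = 0.602148
d₂ = d₁ − σ√T = 0.602148 − 0.734369 = -0.132222
e^{−rT} = 0.910896
N(−d₁) = 0.273538,  N(−d₂) = 0.552595
V = K·e^{−rT}·N(−d₂) − S·N(−d₁) = 79.857579 − 46.974665 = 32.882914 (matching the quote); vega is positive throughout, so no other σ reproduces this price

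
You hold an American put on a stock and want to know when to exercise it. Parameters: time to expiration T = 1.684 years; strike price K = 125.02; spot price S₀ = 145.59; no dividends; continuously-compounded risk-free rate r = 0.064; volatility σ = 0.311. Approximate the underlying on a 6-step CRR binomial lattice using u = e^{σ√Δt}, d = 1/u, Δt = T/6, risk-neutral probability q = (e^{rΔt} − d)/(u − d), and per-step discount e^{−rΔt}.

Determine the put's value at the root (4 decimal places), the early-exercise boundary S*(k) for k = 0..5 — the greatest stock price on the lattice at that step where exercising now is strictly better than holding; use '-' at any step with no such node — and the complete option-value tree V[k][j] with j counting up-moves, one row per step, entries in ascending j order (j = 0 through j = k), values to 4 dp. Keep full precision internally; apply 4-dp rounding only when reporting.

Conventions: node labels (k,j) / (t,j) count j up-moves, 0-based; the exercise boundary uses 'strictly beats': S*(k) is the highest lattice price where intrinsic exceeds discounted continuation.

Δt=0.28067, u=1.17911, d=0.84810, q=0.51366, disc=e^(-rΔt)=0.98220
k=6 terminal: V=max(K-S,0) → 70.8447 49.6998 20.3020 0.0000 0.0000 0.0000 0.0000
k=5: j=0 S=63.8788 intr=61.1412 cont=58.9156 V=61.1412[EX]; j=1 S=88.8109 intr=36.2091 cont=33.9834 V=36.2091[EX]; j=2 S=123.4743 intr=1.5457 cont=9.6979 V=9.6979[hold]; j=3 S=171.6669 intr=0.0000 cont=0.0000 V=0.0000[hold]; j=4 S=238.6693 intr=0.0000 cont=0.0000 V=0.0000[hold]; j=5 S=331.8231 intr=0.0000 cont=0.0000 V=0.0000[hold]  S*(5)=88.8109
k=4: j=0 S=75.3202 intr=49.6998 cont=47.4742 V=49.6998[EX]; j=1 S=104.7180 intr=20.3020 cont=22.1892 V=22.1892[hold]; j=2 S=145.5900 intr=0.0000 cont=4.6325 V=4.6325[hold]; j=3 S=202.4145 intr=0.0000 cont=0.0000 V=0.0000[hold]; j=4 S=281.4178 intr=0.0000 cont=0.0000 V=0.0000[hold]  S*(4)=75.3202
k=3: j=0 S=88.8109 intr=36.2091 cont=34.9356 V=36.2091[EX]; j=1 S=123.4743 intr=1.5457 cont=12.9366 V=12.9366[hold]; j=2 S=171.6669 intr=0.0000 cont=2.2129 V=2.2129[hold]; j=3 S=238.6693 intr=0.0000 cont=0.0000 V=0.0000[hold]  S*(3)=88.8109
k=2: j=0 S=104.7180 intr=20.3020 cont=23.8232 V=23.8232[hold]; j=1 S=145.5900 intr=0.0000 cont=7.2960 V=7.2960[hold]; j=2 S=202.4145 intr=0.0000 cont=1.0571 V=1.0571[hold]  S*(2)=-
k=1: j=0 S=123.4743 intr=1.5457 cont=15.0609 V=15.0609[hold]; j=1 S=171.6669 intr=0.0000 cont=4.0185 V=4.0185[hold]  S*(1)=-
k=0: j=0 S=145.5900 intr=0.0000 cont=9.2217 V=9.2217[hold]  S*(0)=-

price = 9.2217
boundary = - - - 88.8109 75.3202 88.8109
tree:
9.2217
15.0609 4.0185
23.8232 7.2960 1.0571
36.2091 12.9366 2.2129 0.0000
49.6998 22.1892 4.6325 0.0000 0.0000
61.1412 36.2091 9.6979 0.0000 0.0000 0.0000
70.8447 49.6998 20.3020 0.0000 0.0000 0.0000 0.0000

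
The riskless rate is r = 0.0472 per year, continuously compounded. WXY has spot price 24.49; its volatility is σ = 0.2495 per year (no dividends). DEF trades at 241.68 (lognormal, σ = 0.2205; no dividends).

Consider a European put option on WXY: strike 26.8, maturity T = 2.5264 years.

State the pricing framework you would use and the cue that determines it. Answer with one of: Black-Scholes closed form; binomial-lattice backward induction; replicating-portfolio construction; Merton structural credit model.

Key observation: with WXY following a GBM at constant σ and r, the European put struck at 26.8 prices in closed form — nothing here needs a stepwise model or a balance sheet.

framework: Black-Scholes closed form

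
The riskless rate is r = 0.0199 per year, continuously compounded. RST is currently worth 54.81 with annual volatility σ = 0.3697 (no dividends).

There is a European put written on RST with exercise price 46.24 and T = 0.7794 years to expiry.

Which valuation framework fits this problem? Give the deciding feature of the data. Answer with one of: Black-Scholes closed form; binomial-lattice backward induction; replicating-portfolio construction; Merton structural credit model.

Key observation: with RST following a GBM at constant σ and r, the European put struck at 46.24 prices in closed form — nothing here needs a stepwise model or a balance sheet.

framework: Black-Scholes closed form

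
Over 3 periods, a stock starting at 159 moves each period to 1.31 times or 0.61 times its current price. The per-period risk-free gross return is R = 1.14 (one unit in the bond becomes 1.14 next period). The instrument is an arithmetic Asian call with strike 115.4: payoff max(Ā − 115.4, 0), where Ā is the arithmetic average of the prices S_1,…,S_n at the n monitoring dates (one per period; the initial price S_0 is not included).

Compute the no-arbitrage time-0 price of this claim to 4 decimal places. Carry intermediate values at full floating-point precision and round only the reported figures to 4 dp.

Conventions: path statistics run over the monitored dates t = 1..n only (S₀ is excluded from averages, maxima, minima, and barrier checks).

Under the martingale measure an up-move has probability p* = 0.7571; value the claim as the probability-weighted average of per-path payoffs, discounted 3 periods at R = 1.14.
Enumerate all 2^3 = 8 price paths (U = up ×1.31, D = down ×0.61); each path with k up-moves has probability p*^k·(1−p*)^(3−k).
DDD: Ā=64.0813, payoff=0.0000, prob=0.014324
UDD: Ā=137.6172, payoff=22.2172, prob=0.044656
DUD: Ā=100.5172, payoff=0.0000, prob=0.044656
UUD: Ā=215.8648, payoff=100.4648, prob=0.139222
DDU: Ā=77.8862, payoff=0.0000, prob=0.044656
UDU: Ā=167.2638, payoff=51.8638, prob=0.139222
DUU: Ā=130.1638, payoff=14.7638, prob=0.139222
UUU: Ā=279.5321, payoff=164.1321, prob=0.434044
Price = Σ prob·payoff / R^3 = 95.495522 / 1.481544 = 64.4568

price = 64.4568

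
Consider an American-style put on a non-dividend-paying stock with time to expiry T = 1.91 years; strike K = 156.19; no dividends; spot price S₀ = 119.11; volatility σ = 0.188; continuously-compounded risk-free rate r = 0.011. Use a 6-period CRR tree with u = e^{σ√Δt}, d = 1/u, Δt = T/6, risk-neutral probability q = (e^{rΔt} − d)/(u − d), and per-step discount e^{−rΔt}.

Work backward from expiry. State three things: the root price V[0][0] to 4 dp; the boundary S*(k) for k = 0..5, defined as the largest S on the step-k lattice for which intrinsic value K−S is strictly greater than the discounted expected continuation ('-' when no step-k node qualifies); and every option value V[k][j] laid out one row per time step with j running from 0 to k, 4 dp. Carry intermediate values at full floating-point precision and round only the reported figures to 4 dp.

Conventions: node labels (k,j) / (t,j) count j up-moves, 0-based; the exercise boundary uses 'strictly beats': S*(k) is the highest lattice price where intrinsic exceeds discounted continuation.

price = 38.3584
boundary = - 107.1228 96.3420 107.1228 119.1100 132.4386
tree:
38.3584
49.0672 27.4876
59.8480 37.5444 17.2176
69.5438 49.0672 25.8206 8.3871
78.2639 59.8480 37.0800 14.2870 2.3067
86.1063 69.5438 49.0672 23.7514 4.5390 0.0000
93.1595 78.2639 59.8480 37.0800 8.9314 0.0000 0.0000

Δt=0.31833  u=1.11190  d=0.89936  q=0.49001  discount=0.99650
step 6 (expiry): payoffs max(K−S,0) = 93.1595 78.2639 59.8480 37.0800 8.9314 0.0000 0.0000
step 5: (k=5,j=0): S=70.0837, K−S=86.1063, hold=85.5604 ⇒ V=86.1063 exercise | (k=5,j=1): S=86.6462, K−S=69.5438, hold=68.9979 ⇒ V=69.5438 exercise | (k=5,j=2): S=107.1228, K−S=49.0672, hold=48.5212 ⇒ V=49.0672 exercise | (k=5,j=3): S=132.4386, K−S=23.7514, hold=23.2055 ⇒ V=23.7514 exercise | (k=5,j=4): S=163.7371, K−S=0.0000, hold=4.5390 ⇒ V=4.5390 continue | (k=5,j=5): S=202.4322, K−S=0.0000, hold=0.0000 ⇒ V=0.0000 continue  boundary S*=132.4386
step 4: (k=4,j=0): S=77.9261, K−S=78.2639, hold=77.7179 ⇒ V=78.2639 exercise | (k=4,j=1): S=96.3420, K−S=59.8480, hold=59.3020 ⇒ V=59.8480 exercise | (k=4,j=2): S=119.1100, K−S=37.0800, hold=36.5340 ⇒ V=37.0800 exercise | (k=4,j=3): S=147.2586, K−S=8.9314, hold=14.2870 ⇒ V=14.2870 continue | (k=4,j=4): S=182.0595, K−S=0.0000, hold=2.3067 ⇒ V=2.3067 continue  boundary S*=119.1100
step 3: (k=3,j=0): S=86.6462, K−S=69.5438, hold=68.9979 ⇒ V=69.5438 exercise | (k=3,j=1): S=107.1228, K−S=49.0672, hold=48.5212 ⇒ V=49.0672 exercise | (k=3,j=2): S=132.4386, K−S=23.7514, hold=25.8206 ⇒ V=25.8206 continue | (k=3,j=3): S=163.7371, K−S=0.0000, hold=8.3871 ⇒ V=8.3871 continue  boundary S*=107.1228
step 2: (k=2,j=0): S=96.3420, K−S=59.8480, hold=59.3020 ⇒ V=59.8480 exercise | (k=2,j=1): S=119.1100, K−S=37.0800, hold=37.5444 ⇒ V=37.5444 continue | (k=2,j=2): S=147.2586, K−S=8.9314, hold=17.2176 ⇒ V=17.2176 continue  boundary S*=96.3420
step 1: (k=1,j=0): S=107.1228, K−S=49.0672, hold=48.7480 ⇒ V=49.0672 exercise | (k=1,j=1): S=132.4386, K−S=23.7514, hold=27.4876 ⇒ V=27.4876 continue  boundary S*=107.1228
step 0: (k=0,j=0): S=119.1100, K−S=37.0800, hold=38.3584 ⇒ V=38.3584 continue  boundary S*=-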